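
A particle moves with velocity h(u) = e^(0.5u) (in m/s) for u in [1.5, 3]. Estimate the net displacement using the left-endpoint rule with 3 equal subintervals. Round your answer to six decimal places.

4.162812

Δu = (3 − 1.5)/3 = 0.5.
Left endpoints: 1.5, 2, 2.5.
h(1.5) ≈ 2.117000, h(2) ≈ 2.718282, h(2.5) ≈ 3.490343.
Sum = Δu · [h(1.5) + h(2) + h(2.5)].
Sum ≈ 4.162812.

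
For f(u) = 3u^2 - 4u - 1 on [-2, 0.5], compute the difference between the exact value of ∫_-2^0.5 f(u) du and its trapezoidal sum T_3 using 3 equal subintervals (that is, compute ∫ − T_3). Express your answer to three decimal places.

-0.868

Exact integral: ∫_-2^0.5 f(u) du = 13.125.
T_3 ≈ 13.99306.
Error ≈ 13.125 − 13.99306 ≈ -0.868.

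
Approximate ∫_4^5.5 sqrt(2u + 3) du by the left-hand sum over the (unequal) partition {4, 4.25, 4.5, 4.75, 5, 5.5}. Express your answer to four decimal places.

Subinterval widths: 0.25, 0.25, 0.25, 0.25, 0.5.
Left endpoints: 4, 4.25, 4.5, 4.75, 5.
f(4) ≈ 3.3166, f(4.25) ≈ 3.3912, f(4.5) ≈ 3.4641, f(4.75) ≈ 3.5355, f(5) ≈ 3.6056.
Sum = Σ Δu_i · f(u_i).
Sum ≈ 5.2296.

5.2296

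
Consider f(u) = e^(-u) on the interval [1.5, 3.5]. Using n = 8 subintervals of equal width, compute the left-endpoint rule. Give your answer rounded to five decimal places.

0.21805

Δu = (3.5 − 1.5)/8 = 0.25.
Left endpoints: 1.5, 1.75, 2, 2.25, 2.5, 2.75, 3, 3.25.
f(1.5) ≈ 0.22313, f(1.75) ≈ 0.17377, f(2) ≈ 0.13534, f(2.25) ≈ 0.10540, f(2.5) ≈ 0.08208, f(2.75) ≈ 0.06393, f(3) ≈ 0.04979, f(3.25) ≈ 0.03877.
Sum = Δu · [f(1.5) + f(1.75) + f(2) + ...].
Sum ≈ 0.21805.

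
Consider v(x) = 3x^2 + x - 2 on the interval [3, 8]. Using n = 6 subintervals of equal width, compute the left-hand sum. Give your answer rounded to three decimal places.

Δx = (8 − 3)/6 = 5/6.
Left endpoints: 3, 23/6, 14/3, 5.5, 19/3, 43/6.
v(3) = 28, v(23/6) = 551/12, v(14/3) = 68, v(5.5) = 94.25, v(19/3) = 374/3, v(43/6) = 159.25.
Sum = Δx · [v(3) + v(23/6) + v(14/3) + ...].
Sum ≈ 433.403.

433.403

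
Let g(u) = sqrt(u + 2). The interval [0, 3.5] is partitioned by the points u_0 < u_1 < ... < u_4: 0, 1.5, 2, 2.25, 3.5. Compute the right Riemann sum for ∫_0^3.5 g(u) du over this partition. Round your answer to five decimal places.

Subinterval widths: 1.5, 0.5, 0.25, 1.25.
Right endpoints: 1.5, 2, 2.25, 3.5.
g(1.5) ≈ 1.87083, g(2) ≈ 2.00000, g(2.25) ≈ 2.06155, g(3.5) ≈ 2.34521.
Sum = Σ Δu_i · g(u_i).
Sum ≈ 7.25314.

7.25314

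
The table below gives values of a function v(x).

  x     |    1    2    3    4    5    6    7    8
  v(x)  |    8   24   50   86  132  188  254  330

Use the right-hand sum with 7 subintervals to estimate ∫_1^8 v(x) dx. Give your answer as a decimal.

Δx = 1.
Sum = 1·[24 + 50 + 86 + 132 + 188 + 254 + 330] = 1064.

1064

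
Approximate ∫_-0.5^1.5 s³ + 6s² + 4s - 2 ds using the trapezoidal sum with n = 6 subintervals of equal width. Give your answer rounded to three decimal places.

8.528

Δs = (1.5 − (-0.5))/6 = 1/3.
f(-0.5) = -2.625, f(-1/6) = -541/216, f(1/6) = -251/216, f(0.5) = 1.625, f(5/6) = 1313/216, f(7/6) = 2683/216, f(1.5) = 20.875.
T_6 = (Δs/2)·[f(s_0) + 2f(s_1) + ... + 2f(s_{5}) + f(s_6)].
Sum ≈ 8.528.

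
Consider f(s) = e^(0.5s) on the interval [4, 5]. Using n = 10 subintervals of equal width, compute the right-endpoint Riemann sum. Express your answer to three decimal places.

Δs = (5 − 4)/10 = 0.1.
Right endpoints: 4.1, 4.2, 4.3, 4.4, 4.5, 4.6, 4.7, 4.8, 4.9, 5.
f(4.1) ≈ 7.768, f(4.2) ≈ 8.166, f(4.3) ≈ 8.585, f(4.4) ≈ 9.025, f(4.5) ≈ 9.488, f(4.6) ≈ 9.974, f(4.7) ≈ 10.486, f(4.8) ≈ 11.023, f(4.9) ≈ 11.588, f(5) ≈ 12.182.
Sum = Δs · [f(4.1) + f(4.2) + f(4.3) + ...].
Sum ≈ 9.829.

9.829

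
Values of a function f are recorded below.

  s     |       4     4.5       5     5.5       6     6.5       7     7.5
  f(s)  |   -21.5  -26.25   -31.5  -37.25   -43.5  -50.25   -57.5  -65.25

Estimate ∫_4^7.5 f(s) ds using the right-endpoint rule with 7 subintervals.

Δs = 0.5.
Sum = 0.5·[(-26.25) + (-31.5) + (-37.25) + (-43.5) + (-50.25) + (-57.5) + (-65.25)] = -155.75.

-155.75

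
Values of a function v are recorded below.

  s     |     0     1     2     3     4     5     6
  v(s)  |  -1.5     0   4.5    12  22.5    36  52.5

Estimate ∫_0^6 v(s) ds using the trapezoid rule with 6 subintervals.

100.5

Δs = 1.
T_6 = (1/2)·[(-1.5) + 2·0 + 2·4.5 + 2·12 + 2·22.5 + 2·36 + 52.5] = 100.5.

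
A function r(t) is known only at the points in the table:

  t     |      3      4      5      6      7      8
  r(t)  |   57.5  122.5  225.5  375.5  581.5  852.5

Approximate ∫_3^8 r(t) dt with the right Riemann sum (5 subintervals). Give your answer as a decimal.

2157.5

Δt = 1.
Sum = 1·[122.5 + 225.5 + 375.5 + 581.5 + 852.5] = 2157.5.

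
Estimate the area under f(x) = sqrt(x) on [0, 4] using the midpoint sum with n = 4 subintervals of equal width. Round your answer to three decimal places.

Δx = (4 − 0)/4 = 1.
Midpoints: 0.5, 1.5, 2.5, 3.5.
f(0.5) ≈ 0.707, f(1.5) ≈ 1.225, f(2.5) ≈ 1.581, f(3.5) ≈ 1.871.
Sum = Δx · [f(0.5) + f(1.5) + f(2.5) + f(3.5)].
Sum ≈ 5.384.

5.384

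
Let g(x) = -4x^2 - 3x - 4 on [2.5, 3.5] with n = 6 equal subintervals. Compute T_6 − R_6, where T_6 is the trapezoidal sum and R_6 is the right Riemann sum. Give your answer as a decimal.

T_6 ≈ -49.35185185.
R_6 ≈ -51.60185185.
T_6 − R_6 = 2.25.

2.25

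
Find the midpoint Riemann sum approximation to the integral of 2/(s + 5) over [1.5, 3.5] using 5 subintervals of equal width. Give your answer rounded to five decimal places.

0.53640

Δs = (3.5 − 1.5)/5 = 0.4.
Midpoints: 1.7, 2.1, 2.5, 2.9, 3.3.
f(1.7) = 20/67, f(2.1) = 20/71, f(2.5) = 4/15, f(2.9) = 20/79, f(3.3) = 20/83.
Sum = Δs · [f(1.7) + f(2.1) + f(2.5) + f(2.9) + f(3.3)].
Sum ≈ 0.53640.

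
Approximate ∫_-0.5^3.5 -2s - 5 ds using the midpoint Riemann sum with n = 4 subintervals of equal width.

Δs = (3.5 − (-0.5))/4 = 1.
Midpoints: 0, 1, 2, 3.
f(0) = -5, f(1) = -7, f(2) = -9, f(3) = -11.
Sum = Δs · [f(0) + f(1) + f(2) + f(3)].
Sum = -32.

-32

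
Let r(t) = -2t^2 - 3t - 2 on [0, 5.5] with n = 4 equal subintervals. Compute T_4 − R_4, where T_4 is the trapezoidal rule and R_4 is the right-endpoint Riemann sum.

T_4 = -170.7578125.
R_4 = -223.6953125.
T_4 − R_4 = 52.9375.

52.9375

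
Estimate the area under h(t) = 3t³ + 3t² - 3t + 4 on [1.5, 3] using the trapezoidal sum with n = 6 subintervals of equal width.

76.81640625

Δt = (3 − 1.5)/6 = 0.25.
h(1.5) = 16.375, h(1.75) = 24.015625, h(2) = 34, h(2.25) = 46.609375, h(2.5) = 62.125, h(2.75) = 80.828125, h(3) = 103.
T_6 = (Δt/2)·[h(t_0) + 2h(t_1) + ... + 2h(t_{5}) + h(t_6)].
Sum = 76.81640625.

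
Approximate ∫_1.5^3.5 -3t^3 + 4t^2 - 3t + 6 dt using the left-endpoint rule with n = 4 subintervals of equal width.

Δt = (3.5 − 1.5)/4 = 0.5.
Left endpoints: 1.5, 2, 2.5, 3.
f(1.5) = 0.375, f(2) = -8, f(2.5) = -23.375, f(3) = -48.
Sum = Δt · [f(1.5) + f(2) + f(2.5) + f(3)].
Sum = -39.5.

-39.5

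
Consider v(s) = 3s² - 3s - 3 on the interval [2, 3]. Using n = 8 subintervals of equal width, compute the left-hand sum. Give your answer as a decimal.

7.7578125

Δs = (3 − 2)/8 = 0.125.
Left endpoints: 2, 2.125, 2.25, 2.375, 2.5, 2.625, 2.75, 2.875.
v(2) = 3, v(2.125) = 4.171875, v(2.25) = 5.4375, v(2.375) = 6.796875, v(2.5) = 8.25, v(2.625) = 9.796875, v(2.75) = 11.4375, v(2.875) = 13.171875.
Sum = Δs · [v(2) + v(2.125) + v(2.25) + ...].
Sum = 7.7578125.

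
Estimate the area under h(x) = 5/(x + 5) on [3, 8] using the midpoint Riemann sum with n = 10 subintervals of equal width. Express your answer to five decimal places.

Δx = (8 − 3)/10 = 0.5.
Midpoints: 3.25, 3.75, 4.25, 4.75, 5.25, 5.75, 6.25, 6.75, 7.25, 7.75.
h(3.25) = 20/33, h(3.75) = 4/7, h(4.25) = 20/37, h(4.75) = 20/39, h(5.25) = 20/41, h(5.75) = 20/43, h(6.25) = 4/9, h(6.75) = 20/47, h(7.25) = 20/49, h(7.75) = 20/51.
Sum = Δx · [h(3.25) + h(3.75) + h(4.25) + ...].
Sum ≈ 2.42703.

2.42703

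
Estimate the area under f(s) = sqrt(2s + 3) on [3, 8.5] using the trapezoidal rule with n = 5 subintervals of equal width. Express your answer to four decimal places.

20.8032

Δs = (8.5 − 3)/5 = 1.1.
f(3) ≈ 3.0000, f(4.1) ≈ 3.3466, f(5.2) ≈ 3.6606, f(6.3) ≈ 3.9497, f(7.4) ≈ 4.2190, f(8.5) ≈ 4.4721.
T_5 = (Δs/2)·[f(s_0) + 2f(s_1) + ... + 2f(s_{4}) + f(s_5)].
Sum ≈ 20.8032.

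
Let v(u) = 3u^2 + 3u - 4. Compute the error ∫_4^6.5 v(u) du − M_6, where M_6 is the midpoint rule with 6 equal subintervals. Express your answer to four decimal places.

0.1085

Exact integral: ∫_4^6.5 v(u) du = 240.
M_6 ≈ 239.891493.
Error ≈ 240 − 239.891493 ≈ 0.1085.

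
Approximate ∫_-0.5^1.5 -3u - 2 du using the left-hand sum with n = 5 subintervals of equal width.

-5.8

Δu = (1.5 − (-0.5))/5 = 0.4.
Left endpoints: -0.5, -0.1, 0.3, 0.7, 1.1.
f(-0.5) = -0.5, f(-0.1) = -1.7, f(0.3) = -2.9, f(0.7) = -4.1, f(1.1) = -5.3.
Sum = Δu · [f(-0.5) + f(-0.1) + f(0.3) + f(0.7) + f(1.1)].
Sum = -5.8.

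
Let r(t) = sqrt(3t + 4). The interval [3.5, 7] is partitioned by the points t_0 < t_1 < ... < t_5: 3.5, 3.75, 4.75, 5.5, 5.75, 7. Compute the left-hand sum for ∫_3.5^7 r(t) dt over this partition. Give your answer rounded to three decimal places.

Subinterval widths: 0.25, 1, 0.75, 0.25, 1.25.
Left endpoints: 3.5, 3.75, 4.75, 5.5, 5.75.
r(3.5) ≈ 3.808, r(3.75) ≈ 3.905, r(4.75) ≈ 4.272, r(5.5) ≈ 4.528, r(5.75) ≈ 4.610.
Sum = Σ Δt_i · r(t_i).
Sum ≈ 14.955.

14.955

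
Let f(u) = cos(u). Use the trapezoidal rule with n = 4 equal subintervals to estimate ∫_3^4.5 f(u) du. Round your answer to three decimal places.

Δu = (4.5 − 3)/4 = 0.375.
f(3) ≈ -0.990, f(3.375) ≈ -0.973, f(3.75) ≈ -0.821, f(4.125) ≈ -0.554, f(4.5) ≈ -0.211.
T_4 = (Δu/2)·[f(u_0) + 2f(u_1) + 2f(u_2) + 2f(u_3) + f(u_4)].
Sum ≈ -1.106.

-1.106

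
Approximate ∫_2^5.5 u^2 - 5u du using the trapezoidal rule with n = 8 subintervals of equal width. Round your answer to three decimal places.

-12.722

Δu = (5.5 − 2)/8 = 0.4375.
f(2) = -6, f(2.4375) = -6.24609375, f(2.875) = -6.109375, f(3.3125) = -5.58984375, f(3.75) = -4.6875, f(4.1875) = -3.40234375, f(4.625) = -1.734375, f(5.0625) = 0.31640625, f(5.5) = 2.75.
T_8 = (Δu/2)·[f(u_0) + 2f(u_1) + ... + 2f(u_{7}) + f(u_8)].
Sum ≈ -12.722.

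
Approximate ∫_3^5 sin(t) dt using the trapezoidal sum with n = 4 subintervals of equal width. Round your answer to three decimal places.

-1.247

Δt = (5 − 3)/4 = 0.5.
f(3) ≈ 0.141, f(3.5) ≈ -0.351, f(4) ≈ -0.757, f(4.5) ≈ -0.978, f(5) ≈ -0.959.
T_4 = (Δt/2)·[f(t_0) + 2f(t_1) + 2f(t_2) + 2f(t_3) + f(t_4)].
Sum ≈ -1.247.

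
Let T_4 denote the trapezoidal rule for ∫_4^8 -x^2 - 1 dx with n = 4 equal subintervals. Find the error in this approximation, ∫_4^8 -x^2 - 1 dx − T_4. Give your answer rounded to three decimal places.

Exact integral: ∫_4^8 f(x) dx ≈ -153.33333.
T_4 = -154.
Error ≈ -153.33333 − (-154) ≈ 0.667.

0.667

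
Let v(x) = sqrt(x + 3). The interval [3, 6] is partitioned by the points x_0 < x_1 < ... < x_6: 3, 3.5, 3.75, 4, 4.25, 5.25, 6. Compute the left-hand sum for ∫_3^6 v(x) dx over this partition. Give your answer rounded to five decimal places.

8.01987

Subinterval widths: 0.5, 0.25, 0.25, 0.25, 1, 0.75.
Left endpoints: 3, 3.5, 3.75, 4, 4.25, 5.25.
v(3) ≈ 2.44949, v(3.5) ≈ 2.54951, v(3.75) ≈ 2.59808, v(4) ≈ 2.64575, v(4.25) ≈ 2.69258, v(5.25) ≈ 2.87228.
Sum = Σ Δx_i · v(x_i).
Sum ≈ 8.01987.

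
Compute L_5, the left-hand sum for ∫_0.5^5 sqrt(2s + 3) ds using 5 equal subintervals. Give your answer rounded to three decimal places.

12.220

Δs = (5 − 0.5)/5 = 0.9.
Left endpoints: 0.5, 1.4, 2.3, 3.2, 4.1.
f(0.5) ≈ 2.000, f(1.4) ≈ 2.408, f(2.3) ≈ 2.757, f(3.2) ≈ 3.066, f(4.1) ≈ 3.347.
Sum = Δs · [f(0.5) + f(1.4) + f(2.3) + f(3.2) + f(4.1)].
Sum ≈ 12.220.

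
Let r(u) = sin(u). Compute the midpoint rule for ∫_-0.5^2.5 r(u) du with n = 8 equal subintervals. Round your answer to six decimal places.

Δu = (2.5 − (-0.5))/8 = 0.375.
Midpoints: -0.3125, 0.0625, 0.4375, 0.8125, 1.1875, 1.5625, 1.9375, 2.3125.
r(-0.3125) ≈ -0.307439, r(0.0625) ≈ 0.062459, r(0.4375) ≈ 0.423676, r(0.8125) ≈ 0.726009, r(1.1875) ≈ 0.927437, r(1.5625) ≈ 0.999966, r(1.9375) ≈ 0.933514, r(2.3125) ≈ 0.737319.
Sum = Δu · [r(-0.3125) + r(0.0625) + r(0.4375) + ...].
Sum ≈ 1.688603.

1.688603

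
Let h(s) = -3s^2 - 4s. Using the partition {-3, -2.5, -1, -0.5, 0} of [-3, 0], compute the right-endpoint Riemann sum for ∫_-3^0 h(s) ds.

Subinterval widths: 0.5, 1.5, 0.5, 0.5.
Right endpoints: -2.5, -1, -0.5, 0.
h(-2.5) = -8.75, h(-1) = 1, h(-0.5) = 1.25, h(0) = 0.
Sum = Σ Δs_i · h(s_i).
Sum = -2.25.

-2.25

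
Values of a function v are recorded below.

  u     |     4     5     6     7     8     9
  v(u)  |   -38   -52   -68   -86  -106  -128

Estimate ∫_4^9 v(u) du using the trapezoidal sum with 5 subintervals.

Δu = 1.
T_5 = (1/2)·[(-38) + 2·(-52) + 2·(-68) + 2·(-86) + 2·(-106) + (-128)] = -395.

-395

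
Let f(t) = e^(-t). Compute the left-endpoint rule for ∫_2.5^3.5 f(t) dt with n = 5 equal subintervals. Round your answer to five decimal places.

Δt = (3.5 − 2.5)/5 = 0.2.
Left endpoints: 2.5, 2.7, 2.9, 3.1, 3.3.
f(2.5) ≈ 0.08208, f(2.7) ≈ 0.06721, f(2.9) ≈ 0.05502, f(3.1) ≈ 0.04505, f(3.3) ≈ 0.03688.
Sum = Δt · [f(2.5) + f(2.7) + f(2.9) + f(3.1) + f(3.3)].
Sum ≈ 0.05725.

0.05725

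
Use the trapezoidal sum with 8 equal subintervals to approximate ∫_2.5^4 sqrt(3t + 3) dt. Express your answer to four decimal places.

5.3489

Δt = (4 − 2.5)/8 = 0.1875.
f(2.5) ≈ 3.2404, f(2.6875) ≈ 3.3260, f(2.875) ≈ 3.4095, f(3.0625) ≈ 3.4911, f(3.25) ≈ 3.5707, f(3.4375) ≈ 3.6486, f(3.625) ≈ 3.7249, f(3.8125) ≈ 3.7997, f(4) ≈ 3.8730.
T_8 = (Δt/2)·[f(t_0) + 2f(t_1) + ... + 2f(t_{7}) + f(t_8)].
Sum ≈ 5.3489.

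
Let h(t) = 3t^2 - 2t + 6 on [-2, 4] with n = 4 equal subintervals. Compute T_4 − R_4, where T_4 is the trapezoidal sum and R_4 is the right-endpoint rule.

-18

T_4 = 102.75.
R_4 = 120.75.
T_4 − R_4 = -18.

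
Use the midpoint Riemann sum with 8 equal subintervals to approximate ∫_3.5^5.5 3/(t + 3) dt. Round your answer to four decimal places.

0.8047

Δt = (5.5 − 3.5)/8 = 0.25.
Midpoints: 3.625, 3.875, 4.125, 4.375, 4.625, 4.875, 5.125, 5.375.
f(3.625) = 24/53, f(3.875) = 24/55, f(4.125) = 8/19, f(4.375) = 24/59, f(4.625) = 24/61, f(4.875) = 8/21, f(5.125) = 24/65, f(5.375) = 24/67.
Sum = Δt · [f(3.625) + f(3.875) + f(4.125) + ...].
Sum ≈ 0.8047.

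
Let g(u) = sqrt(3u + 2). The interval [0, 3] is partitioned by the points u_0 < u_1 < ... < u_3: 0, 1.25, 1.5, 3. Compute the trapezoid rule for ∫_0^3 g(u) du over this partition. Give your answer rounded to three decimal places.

Subinterval widths: 1.25, 0.25, 1.5.
g(0) ≈ 1.414, g(1.25) ≈ 2.398, g(1.5) ≈ 2.550, g(3) ≈ 3.317.
On each subinterval the trapezoid contributes (Δu_i/2)·[g(u_{i-1}) + g(u_i)].
Sum ≈ 7.401.

7.401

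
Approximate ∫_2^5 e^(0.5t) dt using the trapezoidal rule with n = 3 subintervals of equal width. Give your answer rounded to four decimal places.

Δt = (5 − 2)/3 = 1.
f(2) ≈ 2.7183, f(3) ≈ 4.4817, f(4) ≈ 7.3891, f(5) ≈ 12.1825.
T_3 = (Δt/2)·[f(t_0) + 2f(t_1) + 2f(t_2) + f(t_3)].
Sum ≈ 19.3211.

19.3211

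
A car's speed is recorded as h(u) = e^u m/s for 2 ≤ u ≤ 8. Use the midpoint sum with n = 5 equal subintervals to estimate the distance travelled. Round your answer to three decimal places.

Δu = (8 − 2)/5 = 1.2.
Midpoints: 2.6, 3.8, 5, 6.2, 7.4.
h(2.6) ≈ 13.464, h(3.8) ≈ 44.701, h(5) ≈ 148.413, h(6.2) ≈ 492.749, h(7.4) ≈ 1635.984.
Sum = Δu · [h(2.6) + h(3.8) + h(5) + h(6.2) + h(7.4)].
Sum ≈ 2802.374.

2802.374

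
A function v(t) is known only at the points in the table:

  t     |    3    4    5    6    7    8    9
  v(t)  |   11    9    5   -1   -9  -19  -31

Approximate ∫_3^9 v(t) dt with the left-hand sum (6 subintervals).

Δt = 1.
Sum = 1·[11 + 9 + 5 + (-1) + (-9) + (-19)] = -4.

-4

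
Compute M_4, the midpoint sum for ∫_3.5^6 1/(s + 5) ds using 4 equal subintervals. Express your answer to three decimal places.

0.258

Δs = (6 − 3.5)/4 = 0.625.
Midpoints: 3.8125, 4.4375, 5.0625, 5.6875.
f(3.8125) = 16/141, f(4.4375) = 16/151, f(5.0625) = 16/161, f(5.6875) = 16/171.
Sum = Δs · [f(3.8125) + f(4.4375) + f(5.0625) + f(5.6875)].
Sum ≈ 0.258.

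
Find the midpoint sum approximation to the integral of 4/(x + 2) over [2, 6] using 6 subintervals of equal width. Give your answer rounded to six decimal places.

Δx = (6 − 2)/6 = 2/3.
Midpoints: 7/3, 3, 11/3, 13/3, 5, 17/3.
f(7/3) = 12/13, f(3) = 0.8, f(11/3) = 12/17, f(13/3) = 12/19, f(5) = 4/7, f(17/3) = 12/23.
Sum = Δx · [f(7/3) + f(3) + f(11/3) + ...].
Sum ≈ 2.769137.

2.769137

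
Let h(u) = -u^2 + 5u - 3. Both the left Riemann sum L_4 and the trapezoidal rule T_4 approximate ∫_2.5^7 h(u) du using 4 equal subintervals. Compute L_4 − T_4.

L_4 = -5.30859375.
T_4 = -16.69921875.
L_4 − T_4 = 11.390625.

11.390625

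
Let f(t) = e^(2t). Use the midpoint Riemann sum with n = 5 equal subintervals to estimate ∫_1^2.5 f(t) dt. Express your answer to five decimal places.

Δt = (2.5 − 1)/5 = 0.3.
Midpoints: 1.15, 1.45, 1.75, 2.05, 2.35.
f(1.15) ≈ 9.97418, f(1.45) ≈ 18.17415, f(1.75) ≈ 33.11545, f(2.05) ≈ 60.34029, f(2.35) ≈ 109.94717.
Sum = Δt · [f(1.15) + f(1.45) + f(1.75) + f(2.05) + f(2.35)].
Sum ≈ 69.46537.

69.46537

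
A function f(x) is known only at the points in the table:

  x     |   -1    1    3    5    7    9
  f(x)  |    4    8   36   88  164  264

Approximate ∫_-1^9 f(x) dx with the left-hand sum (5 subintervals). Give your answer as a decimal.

600

Δx = 2.
Sum = 2·[4 + 8 + 36 + 88 + 164] = 600.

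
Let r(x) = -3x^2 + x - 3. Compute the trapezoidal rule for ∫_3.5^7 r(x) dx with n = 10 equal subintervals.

-292.464375

Δx = (7 − 3.5)/10 = 0.35.
r(3.5) = -36.25, r(3.85) = -43.6175, r(4.2) = -51.72, r(4.55) = -60.5575, r(4.9) = -70.13, r(5.25) = -80.4375, r(5.6) = -91.48, r(5.95) = -103.2575, r(6.3) = -115.77, r(6.65) = -129.0175, r(7) = -143.
T_10 = (Δx/2)·[r(x_0) + 2r(x_1) + ... + 2r(x_{9}) + r(x_10)].
Sum = -292.464375.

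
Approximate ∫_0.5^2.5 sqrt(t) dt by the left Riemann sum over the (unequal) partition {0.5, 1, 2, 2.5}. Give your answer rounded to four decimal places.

Subinterval widths: 0.5, 1, 0.5.
Left endpoints: 0.5, 1, 2.
f(0.5) ≈ 0.7071, f(1) ≈ 1.0000, f(2) ≈ 1.4142.
Sum = Σ Δt_i · f(t_i).
Sum ≈ 2.0607.

2.0607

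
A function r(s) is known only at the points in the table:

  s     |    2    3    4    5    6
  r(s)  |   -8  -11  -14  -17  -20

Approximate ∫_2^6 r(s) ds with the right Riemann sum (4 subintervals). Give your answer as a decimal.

-62

Δs = 1.
Sum = 1·[(-11) + (-14) + (-17) + (-20)] = -62.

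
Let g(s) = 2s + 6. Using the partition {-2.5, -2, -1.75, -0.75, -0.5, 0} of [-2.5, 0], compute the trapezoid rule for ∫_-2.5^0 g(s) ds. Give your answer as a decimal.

8.75

Subinterval widths: 0.5, 0.25, 1, 0.25, 0.5.
g(-2.5) = 1, g(-2) = 2, g(-1.75) = 2.5, g(-0.75) = 4.5, g(-0.5) = 5, g(0) = 6.
On each subinterval the trapezoid contributes (Δs_i/2)·[g(s_{i-1}) + g(s_i)].
Sum = 8.75.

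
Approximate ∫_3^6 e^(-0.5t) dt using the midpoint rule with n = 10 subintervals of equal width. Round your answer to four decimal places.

0.3464

Δt = (6 − 3)/10 = 0.3.
Midpoints: 3.15, 3.45, 3.75, 4.05, 4.35, 4.65, 4.95, 5.25, 5.55, 5.85.
f(3.15) ≈ 0.2070, f(3.45) ≈ 0.1782, f(3.75) ≈ 0.1534, f(4.05) ≈ 0.1320, f(4.35) ≈ 0.1136, f(4.65) ≈ 0.0978, f(4.95) ≈ 0.0842, f(5.25) ≈ 0.0724, f(5.55) ≈ 0.0623, f(5.85) ≈ 0.0537.
Sum = Δt · [f(3.15) + f(3.45) + f(3.75) + ...].
Sum ≈ 0.3464.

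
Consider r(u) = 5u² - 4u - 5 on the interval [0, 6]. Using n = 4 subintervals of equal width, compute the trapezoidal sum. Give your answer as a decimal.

Δu = (6 − 0)/4 = 1.5.
r(0) = -5, r(1.5) = 0.25, r(3) = 28, r(4.5) = 78.25, r(6) = 151.
T_4 = (Δu/2)·[r(u_0) + 2r(u_1) + 2r(u_2) + 2r(u_3) + r(u_4)].
Sum = 269.25.

269.25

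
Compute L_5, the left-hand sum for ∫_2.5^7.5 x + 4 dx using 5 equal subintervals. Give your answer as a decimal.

42.5

Δx = (7.5 − 2.5)/5 = 1.
Left endpoints: 2.5, 3.5, 4.5, 5.5, 6.5.
f(2.5) = 6.5, f(3.5) = 7.5, f(4.5) = 8.5, f(5.5) = 9.5, f(6.5) = 10.5.
Sum = Δx · [f(2.5) + f(3.5) + f(4.5) + f(5.5) + f(6.5)].
Sum = 42.5.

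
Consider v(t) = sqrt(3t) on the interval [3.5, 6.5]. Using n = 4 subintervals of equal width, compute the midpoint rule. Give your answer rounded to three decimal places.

Δt = (6.5 − 3.5)/4 = 0.75.
Midpoints: 3.875, 4.625, 5.375, 6.125.
v(3.875) ≈ 3.410, v(4.625) ≈ 3.725, v(5.375) ≈ 4.016, v(6.125) ≈ 4.287.
Sum = Δt · [v(3.875) + v(4.625) + v(5.375) + v(6.125)].
Sum ≈ 11.577.

11.577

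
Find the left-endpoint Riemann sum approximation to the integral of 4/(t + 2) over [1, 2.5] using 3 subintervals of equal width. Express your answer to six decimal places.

1.738095

Δt = (2.5 − 1)/3 = 0.5.
Left endpoints: 1, 1.5, 2.
f(1) = 4/3, f(1.5) = 8/7, f(2) = 1.
Sum = Δt · [f(1) + f(1.5) + f(2)].
Sum ≈ 1.738095.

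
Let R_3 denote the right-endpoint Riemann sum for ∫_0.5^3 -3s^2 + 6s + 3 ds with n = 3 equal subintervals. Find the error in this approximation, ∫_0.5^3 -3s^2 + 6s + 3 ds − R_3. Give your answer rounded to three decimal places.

Exact integral: ∫_0.5^3 f(s) ds = 6.875.
R_3 ≈ 1.31944.
Error ≈ 6.875 − 1.31944 ≈ 5.556.

5.556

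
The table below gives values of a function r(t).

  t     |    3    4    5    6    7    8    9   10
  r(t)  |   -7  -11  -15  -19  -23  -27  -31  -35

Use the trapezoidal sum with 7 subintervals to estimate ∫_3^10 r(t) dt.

Δt = 1.
T_7 = (1/2)·[(-7) + 2·(-11) + 2·(-15) + 2·(-19) + 2·(-23) + 2·(-27) + 2·(-31) + (-35)] = -147.

-147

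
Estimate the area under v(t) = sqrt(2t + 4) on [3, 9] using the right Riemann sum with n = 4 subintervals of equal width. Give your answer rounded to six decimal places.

24.982299

Δt = (9 − 3)/4 = 1.5.
Right endpoints: 4.5, 6, 7.5, 9.
v(4.5) ≈ 3.605551, v(6) ≈ 4.000000, v(7.5) ≈ 4.358899, v(9) ≈ 4.690416.
Sum = Δt · [v(4.5) + v(6) + v(7.5) + v(9)].
Sum ≈ 24.982299.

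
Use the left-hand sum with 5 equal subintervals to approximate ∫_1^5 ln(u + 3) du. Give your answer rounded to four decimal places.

6.8064

Δu = (5 − 1)/5 = 0.8.
Left endpoints: 1, 1.8, 2.6, 3.4, 4.2.
f(1) ≈ 1.3863, f(1.8) ≈ 1.5686, f(2.6) ≈ 1.7228, f(3.4) ≈ 1.8563, f(4.2) ≈ 1.9741.
Sum = Δu · [f(1) + f(1.8) + f(2.6) + f(3.4) + f(4.2)].
Sum ≈ 6.8064.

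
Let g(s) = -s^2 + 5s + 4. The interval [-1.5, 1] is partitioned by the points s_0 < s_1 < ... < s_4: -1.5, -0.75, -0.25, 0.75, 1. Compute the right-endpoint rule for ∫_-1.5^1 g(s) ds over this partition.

Subinterval widths: 0.75, 0.5, 1, 0.25.
Right endpoints: -0.75, -0.25, 0.75, 1.
g(-0.75) = -0.3125, g(-0.25) = 2.6875, g(0.75) = 7.1875, g(1) = 8.
Sum = Σ Δs_i · g(s_i).
Sum = 10.296875.

10.296875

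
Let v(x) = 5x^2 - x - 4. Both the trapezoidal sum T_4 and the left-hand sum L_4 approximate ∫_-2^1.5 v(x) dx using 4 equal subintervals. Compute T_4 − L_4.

-5.359375

T_4 = 8.06640625.
L_4 = 13.42578125.
T_4 − L_4 = -5.359375.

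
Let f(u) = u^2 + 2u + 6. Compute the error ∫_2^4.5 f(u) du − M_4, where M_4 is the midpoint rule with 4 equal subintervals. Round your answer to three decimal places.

Exact integral: ∫_2^4.5 f(u) du ≈ 58.95833.
M_4 ≈ 58.87695.
Error ≈ 58.95833 − 58.87695 ≈ 0.081.

0.081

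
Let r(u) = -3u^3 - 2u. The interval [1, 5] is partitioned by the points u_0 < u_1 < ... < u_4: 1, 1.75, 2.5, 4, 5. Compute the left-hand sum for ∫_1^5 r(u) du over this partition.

-296.24609375

Subinterval widths: 0.75, 0.75, 1.5, 1.
Left endpoints: 1, 1.75, 2.5, 4.
r(1) = -5, r(1.75) = -19.578125, r(2.5) = -51.875, r(4) = -200.
Sum = Σ Δu_i · r(u_i).
Sum = -296.24609375.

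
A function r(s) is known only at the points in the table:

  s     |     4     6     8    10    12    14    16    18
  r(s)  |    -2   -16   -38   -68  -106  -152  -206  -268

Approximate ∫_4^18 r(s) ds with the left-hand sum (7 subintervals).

-1176

Δs = 2.
Sum = 2·[(-2) + (-16) + (-38) + (-68) + (-106) + (-152) + (-206)] = -1176.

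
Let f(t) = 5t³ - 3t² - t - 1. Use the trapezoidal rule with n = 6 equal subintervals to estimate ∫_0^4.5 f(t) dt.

419.80078125

Δt = (4.5 − 0)/6 = 0.75.
f(0) = -1, f(0.75) = -1.328125, f(1.5) = 7.625, f(2.25) = 38.515625, f(3) = 104, f(3.75) = 216.734375, f(4.5) = 389.375.
T_6 = (Δt/2)·[f(t_0) + 2f(t_1) + ... + 2f(t_{5}) + f(t_6)].
Sum = 419.80078125.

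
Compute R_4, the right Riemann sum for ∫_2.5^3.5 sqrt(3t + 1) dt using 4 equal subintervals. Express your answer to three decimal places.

Δt = (3.5 − 2.5)/4 = 0.25.
Right endpoints: 2.75, 3, 3.25, 3.5.
f(2.75) ≈ 3.041, f(3) ≈ 3.162, f(3.25) ≈ 3.279, f(3.5) ≈ 3.391.
Sum = Δt · [f(2.75) + f(3) + f(3.25) + f(3.5)].
Sum ≈ 3.218.

3.218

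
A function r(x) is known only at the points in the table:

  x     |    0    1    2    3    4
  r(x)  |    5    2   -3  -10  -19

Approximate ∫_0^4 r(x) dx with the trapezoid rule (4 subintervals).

-18

Δx = 1.
T_4 = (1/2)·[5 + 2·2 + 2·(-3) + 2·(-10) + (-19)] = -18.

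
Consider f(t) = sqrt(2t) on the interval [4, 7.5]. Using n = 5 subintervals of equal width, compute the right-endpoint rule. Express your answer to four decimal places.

Δt = (7.5 − 4)/5 = 0.7.
Right endpoints: 4.7, 5.4, 6.1, 6.8, 7.5.
f(4.7) ≈ 3.0659, f(5.4) ≈ 3.2863, f(6.1) ≈ 3.4928, f(6.8) ≈ 3.6878, f(7.5) ≈ 3.8730.
Sum = Δt · [f(4.7) + f(5.4) + f(6.1) + f(6.8) + f(7.5)].
Sum ≈ 12.1841.

12.1841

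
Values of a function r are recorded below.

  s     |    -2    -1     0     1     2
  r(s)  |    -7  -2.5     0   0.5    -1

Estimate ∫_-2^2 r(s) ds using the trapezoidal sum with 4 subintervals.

Δs = 1.
T_4 = (1/2)·[(-7) + 2·(-2.5) + 2·0 + 2·0.5 + (-1)] = -6.

-6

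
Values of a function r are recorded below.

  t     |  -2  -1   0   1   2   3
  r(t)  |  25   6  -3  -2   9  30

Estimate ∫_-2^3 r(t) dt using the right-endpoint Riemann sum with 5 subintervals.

Δt = 1.
Sum = 1·[6 + (-3) + (-2) + 9 + 30] = 40.

40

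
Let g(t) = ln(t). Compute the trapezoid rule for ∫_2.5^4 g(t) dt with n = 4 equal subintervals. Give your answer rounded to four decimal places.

1.7527

Δt = (4 − 2.5)/4 = 0.375.
g(2.5) ≈ 0.9163, g(2.875) ≈ 1.0561, g(3.25) ≈ 1.1787, g(3.625) ≈ 1.2879, g(4) ≈ 1.3863.
T_4 = (Δt/2)·[g(t_0) + 2g(t_1) + 2g(t_2) + 2g(t_3) + g(t_4)].
Sum ≈ 1.7527.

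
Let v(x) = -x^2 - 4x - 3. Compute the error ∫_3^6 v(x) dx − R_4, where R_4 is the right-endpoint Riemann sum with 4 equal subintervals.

Exact integral: ∫_3^6 v(x) dx = -126.
R_4 = -140.90625.
Error = -126 − (-140.90625) = 14.90625.

14.90625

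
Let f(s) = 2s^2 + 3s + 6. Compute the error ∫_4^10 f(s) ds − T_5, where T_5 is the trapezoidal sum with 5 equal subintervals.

-2.88

Exact integral: ∫_4^10 f(s) ds = 786.
T_5 = 788.88.
Error = 786 − 788.88 = -2.88.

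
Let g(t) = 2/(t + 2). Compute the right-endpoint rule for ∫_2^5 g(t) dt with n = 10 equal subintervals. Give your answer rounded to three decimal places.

1.088

Δt = (5 − 2)/10 = 0.3.
Right endpoints: 2.3, 2.6, 2.9, 3.2, 3.5, 3.8, 4.1, 4.4, 4.7, 5.
g(2.3) = 20/43, g(2.6) = 10/23, g(2.9) = 20/49, g(3.2) = 5/13, g(3.5) = 4/11, g(3.8) = 10/29, g(4.1) = 20/61, g(4.4) = 0.3125, g(4.7) = 20/67, g(5) = 2/7.
Sum = Δt · [g(2.3) + g(2.6) + g(2.9) + ...].
Sum ≈ 1.088.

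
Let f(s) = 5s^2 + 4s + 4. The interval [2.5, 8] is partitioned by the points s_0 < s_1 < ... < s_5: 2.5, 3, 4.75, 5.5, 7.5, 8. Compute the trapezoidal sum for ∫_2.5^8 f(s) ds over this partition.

Subinterval widths: 0.5, 1.75, 0.75, 2, 0.5.
f(2.5) = 45.25, f(3) = 61, f(4.75) = 135.8125, f(5.5) = 177.25, f(7.5) = 315.25, f(8) = 356.
On each subinterval the trapezoid contributes (Δs_i/2)·[f(s_{i-1}) + f(s_i)].
Sum = 976.484375.

976.484375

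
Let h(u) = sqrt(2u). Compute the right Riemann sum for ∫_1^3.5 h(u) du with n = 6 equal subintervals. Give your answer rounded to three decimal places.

5.482

Δu = (3.5 − 1)/6 = 5/12.
Right endpoints: 17/12, 11/6, 2.25, 8/3, 37/12, 3.5.
h(17/12) ≈ 1.683, h(11/6) ≈ 1.915, h(2.25) ≈ 2.121, h(8/3) ≈ 2.309, h(37/12) ≈ 2.483, h(3.5) ≈ 2.646.
Sum = Δu · [h(17/12) + h(11/6) + h(2.25) + ...].
Sum ≈ 5.482.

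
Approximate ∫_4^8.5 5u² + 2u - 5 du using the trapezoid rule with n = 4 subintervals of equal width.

Δu = (8.5 − 4)/4 = 1.125.
f(4) = 83, f(5.125) = 136.578125, f(6.25) = 202.8125, f(7.375) = 281.703125, f(8.5) = 373.25.
T_4 = (Δu/2)·[f(u_0) + 2f(u_1) + 2f(u_2) + 2f(u_3) + f(u_4)].
Sum = 955.37109375.

955.37109375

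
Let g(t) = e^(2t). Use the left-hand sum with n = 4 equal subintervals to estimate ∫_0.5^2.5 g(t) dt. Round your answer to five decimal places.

42.39551

Δt = (2.5 − 0.5)/4 = 0.5.
Left endpoints: 0.5, 1, 1.5, 2.
g(0.5) ≈ 2.71828, g(1) ≈ 7.38906, g(1.5) ≈ 20.08554, g(2) ≈ 54.59815.
Sum = Δt · [g(0.5) + g(1) + g(1.5) + g(2)].
Sum ≈ 42.39551.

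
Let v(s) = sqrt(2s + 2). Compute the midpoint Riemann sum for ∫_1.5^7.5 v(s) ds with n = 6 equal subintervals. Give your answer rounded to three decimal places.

19.646

Δs = (7.5 − 1.5)/6 = 1.
Midpoints: 2, 3, 4, 5, 6, 7.
v(2) ≈ 2.449, v(3) ≈ 2.828, v(4) ≈ 3.162, v(5) ≈ 3.464, v(6) ≈ 3.742, v(7) ≈ 4.000.
Sum = Δs · [v(2) + v(3) + v(4) + ...].
Sum ≈ 19.646.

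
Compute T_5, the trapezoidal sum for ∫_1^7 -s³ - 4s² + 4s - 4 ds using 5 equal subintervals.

Δs = (7 − 1)/5 = 1.2.
f(1) = -5, f(2.2) = -25.208, f(3.4) = -75.944, f(4.6) = -167.576, f(5.8) = -310.472, f(7) = -515.
T_5 = (Δs/2)·[f(s_0) + 2f(s_1) + ... + 2f(s_{4}) + f(s_5)].
Sum = -1007.04.

-1007.04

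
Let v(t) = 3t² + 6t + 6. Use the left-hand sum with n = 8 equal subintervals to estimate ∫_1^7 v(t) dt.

Δt = (7 − 1)/8 = 0.75.
Left endpoints: 1, 1.75, 2.5, 3.25, 4, 4.75, 5.5, 6.25.
v(1) = 15, v(1.75) = 25.6875, v(2.5) = 39.75, v(3.25) = 57.1875, v(4) = 78, v(4.75) = 102.1875, v(5.5) = 129.75, v(6.25) = 160.6875.
Sum = Δt · [v(1) + v(1.75) + v(2.5) + ...].
Sum = 456.1875.

456.1875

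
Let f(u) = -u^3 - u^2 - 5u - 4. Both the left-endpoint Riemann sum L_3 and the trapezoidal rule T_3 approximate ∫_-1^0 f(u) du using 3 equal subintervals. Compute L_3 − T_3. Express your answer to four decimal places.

L_3 ≈ -0.740741.
T_3 ≈ -1.574074.
L_3 − T_3 ≈ 0.8333.

0.8333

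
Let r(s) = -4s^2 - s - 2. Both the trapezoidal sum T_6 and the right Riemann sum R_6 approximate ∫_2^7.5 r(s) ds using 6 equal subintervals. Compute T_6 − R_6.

T_6 ≈ -592.03935185.
R_6 ≈ -690.35185185.
T_6 − R_6 = 98.3125.

98.3125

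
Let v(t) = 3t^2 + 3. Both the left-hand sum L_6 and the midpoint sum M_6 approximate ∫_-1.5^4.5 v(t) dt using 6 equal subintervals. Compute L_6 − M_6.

-22.5

L_6 = 88.5.
M_6 = 111.
L_6 − M_6 = -22.5.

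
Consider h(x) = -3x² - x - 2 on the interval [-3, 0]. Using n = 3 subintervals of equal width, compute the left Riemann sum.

-42

Δx = (0 − (-3))/3 = 1.
Left endpoints: -3, -2, -1.
h(-3) = -26, h(-2) = -12, h(-1) = -4.
Sum = Δx · [h(-3) + h(-2) + h(-1)].
Sum = -42.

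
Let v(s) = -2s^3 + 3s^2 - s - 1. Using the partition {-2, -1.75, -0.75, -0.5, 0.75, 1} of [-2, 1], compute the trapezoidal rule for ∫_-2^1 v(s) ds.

Subinterval widths: 0.25, 1, 0.25, 1.25, 0.25.
v(-2) = 29, v(-1.75) = 20.65625, v(-0.75) = 2.28125, v(-0.5) = 0.5, v(0.75) = -0.90625, v(1) = -1.
On each subinterval the trapezoid contributes (Δs_i/2)·[v(s_{i-1}) + v(s_i)].
Sum = 17.53125.

17.53125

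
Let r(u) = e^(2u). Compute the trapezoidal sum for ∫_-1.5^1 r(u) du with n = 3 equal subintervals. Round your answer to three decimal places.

4.482

Δu = (1 − (-1.5))/3 = 5/6.
r(-1.5) ≈ 0.050, r(-2/3) ≈ 0.264, r(1/6) ≈ 1.396, r(1) ≈ 7.389.
T_3 = (Δu/2)·[r(u_0) + 2r(u_1) + 2r(u_2) + r(u_3)].
Sum ≈ 4.482.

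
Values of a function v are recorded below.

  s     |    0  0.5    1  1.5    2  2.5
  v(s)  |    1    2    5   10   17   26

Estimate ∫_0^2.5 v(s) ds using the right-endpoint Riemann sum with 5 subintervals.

30

Δs = 0.5.
Sum = 0.5·[2 + 5 + 10 + 17 + 26] = 30.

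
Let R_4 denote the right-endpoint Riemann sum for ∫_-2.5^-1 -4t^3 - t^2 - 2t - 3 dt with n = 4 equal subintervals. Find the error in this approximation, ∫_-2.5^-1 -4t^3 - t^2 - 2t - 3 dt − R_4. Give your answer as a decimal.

Exact integral: ∫_-2.5^-1 f(t) dt = 33.9375.
R_4 = 24.09375.
Error = 33.9375 − 24.09375 = 9.84375.

9.84375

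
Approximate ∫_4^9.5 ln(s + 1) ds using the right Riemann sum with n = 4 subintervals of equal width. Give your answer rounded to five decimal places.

Δs = (9.5 − 4)/4 = 1.375.
Right endpoints: 5.375, 6.75, 8.125, 9.5.
f(5.375) ≈ 1.85238, f(6.75) ≈ 2.04769, f(8.125) ≈ 2.21102, f(9.5) ≈ 2.35138.
Sum = Δs · [f(5.375) + f(6.75) + f(8.125) + f(9.5)].
Sum ≈ 11.63590.

11.63590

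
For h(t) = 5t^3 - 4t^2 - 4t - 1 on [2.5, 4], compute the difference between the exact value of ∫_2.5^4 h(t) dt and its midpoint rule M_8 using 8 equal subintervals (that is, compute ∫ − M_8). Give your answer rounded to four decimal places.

0.1967

Exact integral: ∫_2.5^4 h(t) dt = 185.671875.
M_8 ≈ 185.475220.
Error ≈ 185.671875 − 185.475220 ≈ 0.1967.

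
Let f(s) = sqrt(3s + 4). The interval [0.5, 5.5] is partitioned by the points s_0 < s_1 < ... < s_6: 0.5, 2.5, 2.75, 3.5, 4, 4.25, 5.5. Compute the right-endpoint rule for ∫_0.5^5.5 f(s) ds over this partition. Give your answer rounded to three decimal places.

19.196

Subinterval widths: 2, 0.25, 0.75, 0.5, 0.25, 1.25.
Right endpoints: 2.5, 2.75, 3.5, 4, 4.25, 5.5.
f(2.5) ≈ 3.391, f(2.75) ≈ 3.500, f(3.5) ≈ 3.808, f(4) ≈ 4.000, f(4.25) ≈ 4.093, f(5.5) ≈ 4.528.
Sum = Σ Δs_i · f(s_i).
Sum ≈ 19.196.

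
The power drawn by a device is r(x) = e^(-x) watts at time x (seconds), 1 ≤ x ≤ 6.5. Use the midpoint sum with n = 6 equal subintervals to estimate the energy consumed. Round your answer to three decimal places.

Δx = (6.5 − 1)/6 = 11/12.
Midpoints: 35/24, 2.375, 79/24, 101/24, 5.125, 145/24.
r(35/24) ≈ 0.233, r(2.375) ≈ 0.093, r(79/24) ≈ 0.037, r(101/24) ≈ 0.015, r(5.125) ≈ 0.006, r(145/24) ≈ 0.002.
Sum = Δx · [r(35/24) + r(2.375) + r(79/24) + ...].
Sum ≈ 0.354.

0.354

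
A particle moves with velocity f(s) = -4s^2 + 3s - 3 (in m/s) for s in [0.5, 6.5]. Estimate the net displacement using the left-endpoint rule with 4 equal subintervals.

Δs = (6.5 − 0.5)/4 = 1.5.
Left endpoints: 0.5, 2, 3.5, 5.
f(0.5) = -2.5, f(2) = -13, f(3.5) = -41.5, f(5) = -88.
Sum = Δs · [f(0.5) + f(2) + f(3.5) + f(5)].
Sum = -217.5.

-217.5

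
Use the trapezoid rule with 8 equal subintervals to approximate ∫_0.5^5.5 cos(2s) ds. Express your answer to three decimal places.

-0.798

Δs = (5.5 − 0.5)/8 = 0.625.
f(0.5) ≈ 0.540, f(1.125) ≈ -0.628, f(1.75) ≈ -0.936, f(2.375) ≈ 0.038, f(3) ≈ 0.960, f(3.625) ≈ 0.568, f(4.25) ≈ -0.602, f(4.875) ≈ -0.948, f(5.5) ≈ 0.004.
T_8 = (Δs/2)·[f(s_0) + 2f(s_1) + ... + 2f(s_{7}) + f(s_8)].
Sum ≈ -0.798.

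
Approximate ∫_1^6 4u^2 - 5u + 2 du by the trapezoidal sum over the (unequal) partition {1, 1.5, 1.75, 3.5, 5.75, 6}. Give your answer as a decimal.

Subinterval widths: 0.5, 0.25, 1.75, 2.25, 0.25.
f(1) = 1, f(1.5) = 3.5, f(1.75) = 5.5, f(3.5) = 33.5, f(5.75) = 105.5, f(6) = 116.
On each subinterval the trapezoid contributes (Δu_i/2)·[f(u_{i-1}) + f(u_i)].
Sum = 220.4375.

220.4375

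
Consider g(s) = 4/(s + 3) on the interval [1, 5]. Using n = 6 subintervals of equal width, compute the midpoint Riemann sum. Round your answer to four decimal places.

Δs = (5 − 1)/6 = 2/3.
Midpoints: 4/3, 2, 8/3, 10/3, 4, 14/3.
g(4/3) = 12/13, g(2) = 0.8, g(8/3) = 12/17, g(10/3) = 12/19, g(4) = 4/7, g(14/3) = 12/23.
Sum = Δs · [g(4/3) + g(2) + g(8/3) + ...].
Sum ≈ 2.7691.

2.7691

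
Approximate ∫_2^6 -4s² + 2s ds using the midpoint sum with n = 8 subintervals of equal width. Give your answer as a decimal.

Δs = (6 − 2)/8 = 0.5.
Midpoints: 2.25, 2.75, 3.25, 3.75, 4.25, 4.75, 5.25, 5.75.
f(2.25) = -15.75, f(2.75) = -24.75, f(3.25) = -35.75, f(3.75) = -48.75, f(4.25) = -63.75, f(4.75) = -80.75, f(5.25) = -99.75, f(5.75) = -120.75.
Sum = Δs · [f(2.25) + f(2.75) + f(3.25) + ...].
Sum = -245.

-245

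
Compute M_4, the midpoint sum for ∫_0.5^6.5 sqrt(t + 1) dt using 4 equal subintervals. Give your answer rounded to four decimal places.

12.4888

Δt = (6.5 − 0.5)/4 = 1.5.
Midpoints: 1.25, 2.75, 4.25, 5.75.
f(1.25) ≈ 1.5000, f(2.75) ≈ 1.9365, f(4.25) ≈ 2.2913, f(5.75) ≈ 2.5981.
Sum = Δt · [f(1.25) + f(2.75) + f(4.25) + f(5.75)].
Sum ≈ 12.4888.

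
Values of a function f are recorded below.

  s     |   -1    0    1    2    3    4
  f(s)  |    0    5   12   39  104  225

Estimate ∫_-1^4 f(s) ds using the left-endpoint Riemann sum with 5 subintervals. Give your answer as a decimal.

Δs = 1.
Sum = 1·[0 + 5 + 12 + 39 + 104] = 160.

160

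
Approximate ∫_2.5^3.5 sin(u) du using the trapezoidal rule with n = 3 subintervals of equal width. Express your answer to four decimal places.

0.1341

Δu = (3.5 − 2.5)/3 = 1/3.
f(2.5) ≈ 0.5985, f(17/6) ≈ 0.3034, f(19/6) ≈ -0.0251, f(3.5) ≈ -0.3508.
T_3 = (Δu/2)·[f(u_0) + 2f(u_1) + 2f(u_2) + f(u_3)].
Sum ≈ 0.1341.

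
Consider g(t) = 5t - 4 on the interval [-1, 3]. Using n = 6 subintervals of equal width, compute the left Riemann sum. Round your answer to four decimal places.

-2.6667

Δt = (3 − (-1))/6 = 2/3.
Left endpoints: -1, -1/3, 1/3, 1, 5/3, 7/3.
g(-1) = -9, g(-1/3) = -17/3, g(1/3) = -7/3, g(1) = 1, g(5/3) = 13/3, g(7/3) = 23/3.
Sum = Δt · [g(-1) + g(-1/3) + g(1/3) + ...].
Sum ≈ -2.6667.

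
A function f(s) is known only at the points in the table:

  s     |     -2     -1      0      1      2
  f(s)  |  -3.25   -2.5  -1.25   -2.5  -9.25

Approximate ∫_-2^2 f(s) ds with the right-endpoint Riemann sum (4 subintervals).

Δs = 1.
Sum = 1·[(-2.5) + (-1.25) + (-2.5) + (-9.25)] = -15.5.

-15.5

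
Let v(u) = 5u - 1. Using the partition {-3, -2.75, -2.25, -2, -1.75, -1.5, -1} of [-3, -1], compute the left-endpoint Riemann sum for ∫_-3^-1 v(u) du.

-23.875

Subinterval widths: 0.25, 0.5, 0.25, 0.25, 0.25, 0.5.
Left endpoints: -3, -2.75, -2.25, -2, -1.75, -1.5.
v(-3) = -16, v(-2.75) = -14.75, v(-2.25) = -12.25, v(-2) = -11, v(-1.75) = -9.75, v(-1.5) = -8.5.
Sum = Σ Δu_i · v(u_i).
Sum = -23.875.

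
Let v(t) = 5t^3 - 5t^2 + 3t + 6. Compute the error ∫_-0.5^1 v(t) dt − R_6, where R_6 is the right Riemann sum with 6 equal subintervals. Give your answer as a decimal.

-0.77734375

Exact integral: ∫_-0.5^1 v(t) dt = 9.421875.
R_6 = 10.19921875.
Error = 9.421875 − 10.19921875 = -0.77734375.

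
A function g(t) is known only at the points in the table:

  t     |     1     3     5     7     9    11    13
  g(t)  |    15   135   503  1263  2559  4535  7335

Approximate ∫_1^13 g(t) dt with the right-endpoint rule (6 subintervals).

32660

Δt = 2.
Sum = 2·[135 + 503 + 1263 + 2559 + 4535 + 7335] = 32660.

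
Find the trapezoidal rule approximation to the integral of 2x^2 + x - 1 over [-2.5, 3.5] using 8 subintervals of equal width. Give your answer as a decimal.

37.125

Δx = (3.5 − (-2.5))/8 = 0.75.
f(-2.5) = 9, f(-1.75) = 3.375, f(-1) = 0, f(-0.25) = -1.125, f(0.5) = 0, f(1.25) = 3.375, f(2) = 9, f(2.75) = 16.875, f(3.5) = 27.
T_8 = (Δx/2)·[f(x_0) + 2f(x_1) + ... + 2f(x_{7}) + f(x_8)].
Sum = 37.125.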